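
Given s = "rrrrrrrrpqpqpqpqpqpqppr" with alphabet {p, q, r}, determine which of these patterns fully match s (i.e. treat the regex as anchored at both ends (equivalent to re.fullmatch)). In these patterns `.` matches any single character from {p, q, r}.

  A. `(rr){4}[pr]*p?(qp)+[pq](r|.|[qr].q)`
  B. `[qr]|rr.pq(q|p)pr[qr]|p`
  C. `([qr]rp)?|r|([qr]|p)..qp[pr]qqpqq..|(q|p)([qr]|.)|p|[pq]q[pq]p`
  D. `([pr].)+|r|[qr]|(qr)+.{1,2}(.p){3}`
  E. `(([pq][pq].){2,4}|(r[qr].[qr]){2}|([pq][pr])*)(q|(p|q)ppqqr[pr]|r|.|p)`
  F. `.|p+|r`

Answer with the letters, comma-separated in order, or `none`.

A → match
B → no match
C → no match
D → no match
E → no match
F → no match

A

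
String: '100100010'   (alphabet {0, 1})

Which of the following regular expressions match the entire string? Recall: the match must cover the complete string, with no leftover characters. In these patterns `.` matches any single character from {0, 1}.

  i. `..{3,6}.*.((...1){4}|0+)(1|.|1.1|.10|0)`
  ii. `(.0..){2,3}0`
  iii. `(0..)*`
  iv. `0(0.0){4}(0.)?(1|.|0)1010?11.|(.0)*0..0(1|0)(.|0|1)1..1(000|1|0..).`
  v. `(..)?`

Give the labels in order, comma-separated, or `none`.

i, ii

i → match
ii → match
iii → no match
iv → no match
v → no match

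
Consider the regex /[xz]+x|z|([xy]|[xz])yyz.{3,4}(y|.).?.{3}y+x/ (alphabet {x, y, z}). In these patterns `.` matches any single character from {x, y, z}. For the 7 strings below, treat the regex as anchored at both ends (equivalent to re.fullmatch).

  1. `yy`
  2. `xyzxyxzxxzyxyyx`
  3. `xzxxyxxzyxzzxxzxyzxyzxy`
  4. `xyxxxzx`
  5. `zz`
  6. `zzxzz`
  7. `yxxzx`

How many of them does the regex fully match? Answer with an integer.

0

1 → no match
2 → no match
3 → no match
4 → no match
5 → no match
6 → no match
7 → no match
Total matched: 0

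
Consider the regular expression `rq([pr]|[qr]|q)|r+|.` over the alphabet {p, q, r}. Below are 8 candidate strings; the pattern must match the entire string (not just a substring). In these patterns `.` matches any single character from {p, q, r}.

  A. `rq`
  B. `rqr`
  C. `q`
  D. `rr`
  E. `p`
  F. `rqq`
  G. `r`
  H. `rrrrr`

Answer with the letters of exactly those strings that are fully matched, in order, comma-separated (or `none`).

A. `rq` → no match
B. `rqr` → match
C. `q` → match
D. `rr` → match
E. `p` → match
F. `rqq` → match
G. `r` → match
H. `rrrrr` → match

B, C, D, E, F, G, H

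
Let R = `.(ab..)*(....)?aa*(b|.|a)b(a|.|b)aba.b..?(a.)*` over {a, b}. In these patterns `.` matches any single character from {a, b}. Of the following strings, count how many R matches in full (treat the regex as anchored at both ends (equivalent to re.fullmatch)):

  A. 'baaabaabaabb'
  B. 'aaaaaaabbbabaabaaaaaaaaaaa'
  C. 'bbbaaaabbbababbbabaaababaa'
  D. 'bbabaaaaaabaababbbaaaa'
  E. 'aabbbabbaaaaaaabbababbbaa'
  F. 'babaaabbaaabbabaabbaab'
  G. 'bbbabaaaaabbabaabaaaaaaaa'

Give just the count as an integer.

7

A → match
B → match
C → match
D → match
E → match
F → match
G → match
Total matched: 7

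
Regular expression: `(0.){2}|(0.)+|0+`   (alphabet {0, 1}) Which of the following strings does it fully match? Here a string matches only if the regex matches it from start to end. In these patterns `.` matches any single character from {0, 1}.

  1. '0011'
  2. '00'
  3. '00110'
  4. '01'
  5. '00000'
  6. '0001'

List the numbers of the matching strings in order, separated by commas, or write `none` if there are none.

2, 4, 5, 6

1 → no match
2 → match
3 → no match
4 → match
5 → match
6 → match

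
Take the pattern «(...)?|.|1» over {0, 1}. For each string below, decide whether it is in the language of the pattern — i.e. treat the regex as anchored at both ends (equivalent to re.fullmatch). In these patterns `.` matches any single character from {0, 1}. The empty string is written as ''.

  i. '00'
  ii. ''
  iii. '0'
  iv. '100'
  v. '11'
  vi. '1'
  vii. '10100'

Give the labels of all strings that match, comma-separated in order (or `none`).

i → no match
ii → match
iii → match
iv → match
v → no match
vi → match
vii → no match

ii, iii, iv, vi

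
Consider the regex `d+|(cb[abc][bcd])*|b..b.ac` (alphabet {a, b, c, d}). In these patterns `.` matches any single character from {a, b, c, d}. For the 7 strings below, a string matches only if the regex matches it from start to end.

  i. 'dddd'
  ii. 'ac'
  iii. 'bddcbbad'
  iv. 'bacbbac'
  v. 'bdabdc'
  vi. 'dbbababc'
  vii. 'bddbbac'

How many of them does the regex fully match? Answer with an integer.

i. 'dddd' → match
ii. 'ac' → no match
iii. 'bddcbbad' → no match
iv. 'bacbbac' → match
v. 'bdabdc' → no match
vi. 'dbbababc' → no match
vii. 'bddbbac' → match
Total matched: 3

3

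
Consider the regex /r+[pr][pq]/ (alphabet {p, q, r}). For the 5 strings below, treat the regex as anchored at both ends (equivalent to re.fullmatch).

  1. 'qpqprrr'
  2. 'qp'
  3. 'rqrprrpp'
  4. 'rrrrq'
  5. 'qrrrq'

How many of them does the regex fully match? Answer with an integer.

1

1 → no match — must start with 'r'
2 → no match — must start with 'r'
3 → no match
4 → match
5 → no match — must start with 'r'
Total matched: 1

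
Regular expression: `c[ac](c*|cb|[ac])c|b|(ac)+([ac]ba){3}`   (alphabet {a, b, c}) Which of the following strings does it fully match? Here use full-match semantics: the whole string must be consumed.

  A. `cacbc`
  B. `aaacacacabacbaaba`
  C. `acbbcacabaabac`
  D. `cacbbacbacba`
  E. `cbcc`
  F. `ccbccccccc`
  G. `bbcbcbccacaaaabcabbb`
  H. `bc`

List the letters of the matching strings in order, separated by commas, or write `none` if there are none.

A. `cacbc` → match
B → no match
C → no match
D. `cacbbacbacba` → no match
E. `cbcc` → no match
F. `ccbccccccc` → no match
G → no match
H. `bc` → no match

A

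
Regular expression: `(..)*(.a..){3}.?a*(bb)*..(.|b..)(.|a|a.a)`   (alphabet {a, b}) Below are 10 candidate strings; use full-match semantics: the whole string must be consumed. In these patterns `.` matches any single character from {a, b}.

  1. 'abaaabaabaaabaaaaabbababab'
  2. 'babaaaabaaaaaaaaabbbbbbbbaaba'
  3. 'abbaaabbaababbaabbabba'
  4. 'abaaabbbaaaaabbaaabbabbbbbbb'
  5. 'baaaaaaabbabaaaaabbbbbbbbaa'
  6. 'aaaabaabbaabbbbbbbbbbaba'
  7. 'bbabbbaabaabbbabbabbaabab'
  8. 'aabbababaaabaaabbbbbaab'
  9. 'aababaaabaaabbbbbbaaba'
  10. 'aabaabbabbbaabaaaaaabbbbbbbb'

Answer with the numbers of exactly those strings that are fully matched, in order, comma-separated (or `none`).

1 → no match
2 → match
3 → no match
4 → no match
5 → no match
6 → match
7 → no match
8 → no match
9 → match
10 → match

2, 6, 9, 10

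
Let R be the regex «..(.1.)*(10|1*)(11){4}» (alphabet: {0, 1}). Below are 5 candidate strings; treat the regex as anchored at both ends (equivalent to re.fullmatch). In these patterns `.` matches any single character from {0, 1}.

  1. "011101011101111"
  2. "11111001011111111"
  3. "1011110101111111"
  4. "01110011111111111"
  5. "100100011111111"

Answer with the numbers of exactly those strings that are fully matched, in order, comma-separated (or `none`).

4

1 → no match
2 → no match
3 → no match
4 → match
5 → no match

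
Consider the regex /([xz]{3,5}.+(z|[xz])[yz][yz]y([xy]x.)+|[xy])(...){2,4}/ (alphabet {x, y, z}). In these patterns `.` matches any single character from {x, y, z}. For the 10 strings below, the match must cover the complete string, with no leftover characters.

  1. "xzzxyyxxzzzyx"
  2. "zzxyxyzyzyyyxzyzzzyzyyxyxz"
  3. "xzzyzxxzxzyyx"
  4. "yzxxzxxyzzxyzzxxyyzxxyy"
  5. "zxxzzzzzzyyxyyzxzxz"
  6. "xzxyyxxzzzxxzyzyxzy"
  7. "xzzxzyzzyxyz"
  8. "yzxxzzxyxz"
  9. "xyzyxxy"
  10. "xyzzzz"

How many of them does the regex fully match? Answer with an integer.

5

1 → match
2 → no match
3 → match
4 → no match
5 → match
6 → no match
7. "xzzxzyzzyxyz" → no match
8. "yzxxzzxyxz" → match
9. "xyzyxxy" → match
10. "xyzzzz" → no match
Total matched: 5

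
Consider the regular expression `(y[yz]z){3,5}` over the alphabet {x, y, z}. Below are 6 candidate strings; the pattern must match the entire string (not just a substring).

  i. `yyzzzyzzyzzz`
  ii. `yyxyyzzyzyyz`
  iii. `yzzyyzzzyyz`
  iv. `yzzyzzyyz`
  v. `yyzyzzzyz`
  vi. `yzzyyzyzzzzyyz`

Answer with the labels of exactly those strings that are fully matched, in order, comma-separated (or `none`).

iv

i → no match
ii → no match
iii → no match
iv → match
v → no match
vi → no match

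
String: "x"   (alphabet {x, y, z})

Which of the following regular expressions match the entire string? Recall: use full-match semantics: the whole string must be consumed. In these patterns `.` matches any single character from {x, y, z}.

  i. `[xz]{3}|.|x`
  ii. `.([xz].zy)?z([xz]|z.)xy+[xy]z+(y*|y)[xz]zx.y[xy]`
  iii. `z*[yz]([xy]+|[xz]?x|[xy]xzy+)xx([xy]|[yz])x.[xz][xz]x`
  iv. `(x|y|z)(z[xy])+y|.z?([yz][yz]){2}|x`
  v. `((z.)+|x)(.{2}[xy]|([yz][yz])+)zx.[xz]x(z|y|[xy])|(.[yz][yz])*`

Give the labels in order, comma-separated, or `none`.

i, iv

i → match
ii → no match
iii → no match
iv → match
v → no match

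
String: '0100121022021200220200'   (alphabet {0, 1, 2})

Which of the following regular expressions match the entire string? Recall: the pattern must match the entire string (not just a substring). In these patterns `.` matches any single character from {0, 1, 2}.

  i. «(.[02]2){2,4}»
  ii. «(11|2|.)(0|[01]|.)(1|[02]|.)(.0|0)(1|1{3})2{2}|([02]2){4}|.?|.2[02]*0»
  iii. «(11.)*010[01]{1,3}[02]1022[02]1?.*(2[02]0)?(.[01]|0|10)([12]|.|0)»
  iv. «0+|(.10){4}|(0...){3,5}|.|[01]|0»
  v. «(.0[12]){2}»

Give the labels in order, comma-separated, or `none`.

i → no match — must end with '2'
ii → no match
iii → match
iv → no match
v → no match

iii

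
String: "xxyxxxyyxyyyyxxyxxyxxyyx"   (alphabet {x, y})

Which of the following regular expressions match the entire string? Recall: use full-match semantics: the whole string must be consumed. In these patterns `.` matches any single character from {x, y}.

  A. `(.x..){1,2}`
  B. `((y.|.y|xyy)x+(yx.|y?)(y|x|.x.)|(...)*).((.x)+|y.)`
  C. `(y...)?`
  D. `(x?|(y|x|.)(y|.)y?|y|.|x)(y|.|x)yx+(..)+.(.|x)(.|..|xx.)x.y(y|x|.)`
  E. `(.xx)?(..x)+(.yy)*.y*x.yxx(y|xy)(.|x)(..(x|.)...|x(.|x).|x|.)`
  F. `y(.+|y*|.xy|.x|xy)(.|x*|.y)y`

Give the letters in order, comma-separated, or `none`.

B, D

A → no match
B → match
C → no match
D → match
E → no match
F → no match — must start with "y"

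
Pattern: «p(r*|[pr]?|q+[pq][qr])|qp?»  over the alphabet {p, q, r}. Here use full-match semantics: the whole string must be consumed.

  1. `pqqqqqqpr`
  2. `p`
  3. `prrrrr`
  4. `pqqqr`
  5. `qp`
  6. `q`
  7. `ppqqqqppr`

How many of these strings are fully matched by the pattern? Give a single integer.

1. `pqqqqqqpr` → match
2. `p` → match
3. `prrrrr` → match
4. `pqqqr` → match
5. `qp` → match
6. `q` → match
7. `ppqqqqppr` → no match
Total matched: 6

6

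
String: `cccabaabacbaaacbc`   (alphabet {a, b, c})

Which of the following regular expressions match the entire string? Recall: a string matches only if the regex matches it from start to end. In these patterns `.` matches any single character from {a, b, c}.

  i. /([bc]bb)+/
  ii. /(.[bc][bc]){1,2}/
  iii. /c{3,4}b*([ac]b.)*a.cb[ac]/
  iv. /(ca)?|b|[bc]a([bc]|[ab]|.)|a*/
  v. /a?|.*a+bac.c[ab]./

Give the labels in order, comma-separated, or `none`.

i → no match — must end with `bb`
ii → no match
iii → match
iv → no match
v → no match

iii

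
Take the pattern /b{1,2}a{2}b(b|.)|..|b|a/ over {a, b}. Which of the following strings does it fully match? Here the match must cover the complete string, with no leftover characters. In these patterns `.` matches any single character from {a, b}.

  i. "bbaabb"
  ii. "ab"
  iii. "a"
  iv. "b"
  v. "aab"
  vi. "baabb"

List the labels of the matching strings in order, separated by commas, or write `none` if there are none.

i, ii, iii, iv, vi

i. "bbaabb" → match
ii. "ab" → match
iii. "a" → match
iv. "b" → match
v. "aab" → no match
vi. "baabb" → match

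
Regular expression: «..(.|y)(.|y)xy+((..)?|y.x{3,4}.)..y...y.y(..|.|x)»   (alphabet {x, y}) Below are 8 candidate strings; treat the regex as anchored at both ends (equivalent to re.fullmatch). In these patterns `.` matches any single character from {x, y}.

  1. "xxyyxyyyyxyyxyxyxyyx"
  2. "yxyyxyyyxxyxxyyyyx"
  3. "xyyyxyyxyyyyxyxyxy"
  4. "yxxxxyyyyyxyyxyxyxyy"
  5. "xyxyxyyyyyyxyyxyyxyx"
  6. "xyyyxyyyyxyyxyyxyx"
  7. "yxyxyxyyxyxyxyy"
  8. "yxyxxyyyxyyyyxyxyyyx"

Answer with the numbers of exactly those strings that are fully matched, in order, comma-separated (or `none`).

1, 2, 3, 4, 5, 6, 8

1 → match
2 → match
3 → match
4 → match
5 → match
6 → match
7 → no match
8 → match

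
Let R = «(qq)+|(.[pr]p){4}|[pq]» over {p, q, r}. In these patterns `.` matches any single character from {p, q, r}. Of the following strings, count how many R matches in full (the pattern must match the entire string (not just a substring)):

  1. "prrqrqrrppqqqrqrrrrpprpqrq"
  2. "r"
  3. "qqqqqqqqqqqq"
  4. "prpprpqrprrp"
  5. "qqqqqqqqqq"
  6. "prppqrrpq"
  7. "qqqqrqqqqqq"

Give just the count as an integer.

3

1 → no match
2 → no match
3 → match
4 → match
5 → match
6 → no match
7 → no match
Total matched: 3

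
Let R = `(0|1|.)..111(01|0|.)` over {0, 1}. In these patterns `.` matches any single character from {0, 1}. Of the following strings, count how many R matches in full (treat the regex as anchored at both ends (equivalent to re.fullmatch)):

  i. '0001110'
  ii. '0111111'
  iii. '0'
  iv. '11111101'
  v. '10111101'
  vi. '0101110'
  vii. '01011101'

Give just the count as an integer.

6

i. '0001110' → match
ii. '0111111' → match
iii. '0' → no match
iv. '11111101' → match
v. '10111101' → match
vi. '0101110' → match
vii. '01011101' → match
Total matched: 6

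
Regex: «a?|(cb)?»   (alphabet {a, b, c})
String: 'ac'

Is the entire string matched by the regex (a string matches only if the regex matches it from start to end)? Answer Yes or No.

No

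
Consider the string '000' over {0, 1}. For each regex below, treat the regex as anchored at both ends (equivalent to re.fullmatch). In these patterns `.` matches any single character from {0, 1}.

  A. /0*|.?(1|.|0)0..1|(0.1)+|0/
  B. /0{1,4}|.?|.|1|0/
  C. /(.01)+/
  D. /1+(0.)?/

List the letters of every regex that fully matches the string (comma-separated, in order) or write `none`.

A → match
B → match
C → no match — must end with '01'
D → no match — must start with '1'

A, B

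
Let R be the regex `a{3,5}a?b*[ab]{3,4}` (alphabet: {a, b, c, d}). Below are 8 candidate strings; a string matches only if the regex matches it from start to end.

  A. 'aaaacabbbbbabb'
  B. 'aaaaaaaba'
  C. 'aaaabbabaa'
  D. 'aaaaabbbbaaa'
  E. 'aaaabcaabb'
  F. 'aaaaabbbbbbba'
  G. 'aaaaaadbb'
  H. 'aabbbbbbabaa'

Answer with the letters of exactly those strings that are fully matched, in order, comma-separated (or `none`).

A → no match
B → match
C → match
D → match
E → no match
F → match
G → no match
H → no match

B, C, D, F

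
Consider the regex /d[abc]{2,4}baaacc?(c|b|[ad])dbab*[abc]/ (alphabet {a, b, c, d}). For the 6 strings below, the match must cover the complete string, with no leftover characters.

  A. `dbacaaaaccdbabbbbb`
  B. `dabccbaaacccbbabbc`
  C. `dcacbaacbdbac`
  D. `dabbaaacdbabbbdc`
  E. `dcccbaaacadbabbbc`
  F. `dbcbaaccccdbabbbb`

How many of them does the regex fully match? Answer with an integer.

1

A → no match
B → no match
C → no match
D → no match
E → match
F → no match
Total matched: 1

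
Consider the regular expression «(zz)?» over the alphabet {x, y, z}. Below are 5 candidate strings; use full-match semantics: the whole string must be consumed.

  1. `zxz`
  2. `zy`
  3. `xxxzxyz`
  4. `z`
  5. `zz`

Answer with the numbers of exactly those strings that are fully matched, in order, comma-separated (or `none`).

5

1 → no match
2 → no match
3 → no match
4 → no match
5 → match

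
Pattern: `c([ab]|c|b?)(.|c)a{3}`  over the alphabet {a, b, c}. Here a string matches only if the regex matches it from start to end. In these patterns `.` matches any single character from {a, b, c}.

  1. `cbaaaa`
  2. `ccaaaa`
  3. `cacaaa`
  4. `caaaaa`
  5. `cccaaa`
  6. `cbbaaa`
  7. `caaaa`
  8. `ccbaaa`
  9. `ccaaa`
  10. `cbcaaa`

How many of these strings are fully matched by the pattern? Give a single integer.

1 → match
2 → match
3 → match
4 → match
5 → match
6 → match
7 → match
8 → match
9 → match
10 → match
Total matched: 10

10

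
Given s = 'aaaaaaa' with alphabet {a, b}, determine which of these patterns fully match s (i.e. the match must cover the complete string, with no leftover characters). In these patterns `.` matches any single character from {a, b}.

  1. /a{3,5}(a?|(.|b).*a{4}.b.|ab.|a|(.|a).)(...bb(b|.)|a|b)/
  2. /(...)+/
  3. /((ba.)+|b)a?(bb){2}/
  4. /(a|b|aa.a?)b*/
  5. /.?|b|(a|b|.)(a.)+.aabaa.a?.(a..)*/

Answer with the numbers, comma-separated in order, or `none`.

1

1 → match
2 → no match
3 → no match — must end with 'bb'
4 → no match
5 → no match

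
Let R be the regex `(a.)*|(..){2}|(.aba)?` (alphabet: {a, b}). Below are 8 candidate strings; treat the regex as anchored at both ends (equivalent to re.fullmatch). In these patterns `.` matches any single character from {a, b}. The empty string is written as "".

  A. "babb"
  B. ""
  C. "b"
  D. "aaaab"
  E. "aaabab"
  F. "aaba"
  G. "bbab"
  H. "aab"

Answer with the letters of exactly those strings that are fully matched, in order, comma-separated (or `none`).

A → match
B → match
C → no match
D → no match
E → match
F → match
G → match
H → no match

A, B, E, F, G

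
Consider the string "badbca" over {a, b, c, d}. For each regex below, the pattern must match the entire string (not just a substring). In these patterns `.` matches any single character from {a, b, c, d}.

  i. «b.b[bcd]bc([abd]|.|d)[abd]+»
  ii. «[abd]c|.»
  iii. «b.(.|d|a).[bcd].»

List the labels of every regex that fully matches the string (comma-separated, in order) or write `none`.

i → no match
ii → no match
iii → match

iii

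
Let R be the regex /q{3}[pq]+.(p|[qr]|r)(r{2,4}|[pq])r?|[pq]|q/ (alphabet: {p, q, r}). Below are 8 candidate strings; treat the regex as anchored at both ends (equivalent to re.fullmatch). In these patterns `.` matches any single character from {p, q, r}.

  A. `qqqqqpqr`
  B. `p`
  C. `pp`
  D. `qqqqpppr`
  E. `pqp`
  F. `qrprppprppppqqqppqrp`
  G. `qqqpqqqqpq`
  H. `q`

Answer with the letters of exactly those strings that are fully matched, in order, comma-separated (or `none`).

A, B, D, G, H

A → match
B → match
C → no match
D → match
E → no match
F → no match
G → match
H → match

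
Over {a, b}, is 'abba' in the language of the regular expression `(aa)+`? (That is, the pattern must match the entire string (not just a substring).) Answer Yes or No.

Every match must start with 'aa', but 'abba' does not.

No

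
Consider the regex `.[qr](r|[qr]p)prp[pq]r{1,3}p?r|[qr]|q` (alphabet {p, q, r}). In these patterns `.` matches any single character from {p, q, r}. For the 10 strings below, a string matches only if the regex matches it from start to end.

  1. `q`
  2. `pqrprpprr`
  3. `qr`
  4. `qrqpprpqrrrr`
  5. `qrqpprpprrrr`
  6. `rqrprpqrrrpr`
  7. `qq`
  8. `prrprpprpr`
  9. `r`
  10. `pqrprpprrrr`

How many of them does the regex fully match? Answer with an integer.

8

1. `q` → match
2. `pqrprpprr` → match
3. `qr` → no match
4. `qrqpprpqrrrr` → match
5. `qrqpprpprrrr` → match
6. `rqrprpqrrrpr` → match
7. `qq` → no match
8. `prrprpprpr` → match
9. `r` → match
10. `pqrprpprrrr` → match
Total matched: 8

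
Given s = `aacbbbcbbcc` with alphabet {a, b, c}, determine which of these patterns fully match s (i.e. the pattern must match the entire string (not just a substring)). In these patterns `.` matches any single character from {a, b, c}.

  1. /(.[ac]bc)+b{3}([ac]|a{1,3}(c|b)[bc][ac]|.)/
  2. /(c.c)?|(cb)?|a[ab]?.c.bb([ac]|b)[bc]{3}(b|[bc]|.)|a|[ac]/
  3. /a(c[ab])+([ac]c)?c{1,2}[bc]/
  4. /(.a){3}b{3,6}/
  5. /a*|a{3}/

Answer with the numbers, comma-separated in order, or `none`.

1 → no match
2 → match
3 → no match — must start with `ac`
4 → no match — must end with `b`
5 → no match

2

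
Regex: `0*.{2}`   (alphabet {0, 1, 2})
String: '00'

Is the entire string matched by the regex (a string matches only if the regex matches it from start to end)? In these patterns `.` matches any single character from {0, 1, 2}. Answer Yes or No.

Yes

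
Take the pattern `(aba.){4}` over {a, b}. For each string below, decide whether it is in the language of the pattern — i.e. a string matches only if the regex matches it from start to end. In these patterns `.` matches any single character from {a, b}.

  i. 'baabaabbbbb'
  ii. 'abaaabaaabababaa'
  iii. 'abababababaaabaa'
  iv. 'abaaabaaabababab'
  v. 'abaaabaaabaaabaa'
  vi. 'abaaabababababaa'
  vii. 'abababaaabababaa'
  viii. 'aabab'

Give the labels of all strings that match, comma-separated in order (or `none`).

i → no match — must start with 'aba'
ii → match
iii → match
iv → match
v → match
vi → match
vii → match
viii → no match — must start with 'aba'

ii, iii, iv, v, vi, vii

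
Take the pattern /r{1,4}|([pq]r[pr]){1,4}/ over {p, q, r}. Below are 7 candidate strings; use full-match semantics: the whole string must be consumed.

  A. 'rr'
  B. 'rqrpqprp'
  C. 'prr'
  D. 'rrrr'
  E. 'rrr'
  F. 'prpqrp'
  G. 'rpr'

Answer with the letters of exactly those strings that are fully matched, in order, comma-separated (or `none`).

A, C, D, E, F

A → match
B → no match
C → match
D → match
E → match
F → match
G → no match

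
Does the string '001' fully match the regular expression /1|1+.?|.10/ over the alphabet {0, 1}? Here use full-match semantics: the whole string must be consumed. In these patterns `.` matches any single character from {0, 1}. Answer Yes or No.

No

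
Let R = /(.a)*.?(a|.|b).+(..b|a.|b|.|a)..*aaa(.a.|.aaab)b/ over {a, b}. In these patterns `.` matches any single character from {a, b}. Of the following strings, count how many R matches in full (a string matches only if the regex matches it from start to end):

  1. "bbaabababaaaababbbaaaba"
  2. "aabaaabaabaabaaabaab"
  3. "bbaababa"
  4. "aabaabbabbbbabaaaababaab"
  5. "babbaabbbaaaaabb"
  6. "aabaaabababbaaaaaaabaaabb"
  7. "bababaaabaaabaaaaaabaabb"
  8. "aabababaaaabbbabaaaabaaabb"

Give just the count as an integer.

1 → no match — must end with "b"
2 → match
3 → no match — must end with "b"
4 → no match
5 → match
6 → match
7 → no match
8 → match
Total matched: 4

4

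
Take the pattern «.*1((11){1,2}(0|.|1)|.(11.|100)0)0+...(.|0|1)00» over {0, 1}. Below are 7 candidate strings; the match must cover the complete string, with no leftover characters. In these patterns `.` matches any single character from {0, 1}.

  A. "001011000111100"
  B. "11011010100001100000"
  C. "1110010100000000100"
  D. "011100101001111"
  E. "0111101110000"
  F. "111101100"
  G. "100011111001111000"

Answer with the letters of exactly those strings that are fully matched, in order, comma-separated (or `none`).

A, C

A → match
B → no match
C → match
D → no match — must end with "00"
E → no match
F → no match
G → no match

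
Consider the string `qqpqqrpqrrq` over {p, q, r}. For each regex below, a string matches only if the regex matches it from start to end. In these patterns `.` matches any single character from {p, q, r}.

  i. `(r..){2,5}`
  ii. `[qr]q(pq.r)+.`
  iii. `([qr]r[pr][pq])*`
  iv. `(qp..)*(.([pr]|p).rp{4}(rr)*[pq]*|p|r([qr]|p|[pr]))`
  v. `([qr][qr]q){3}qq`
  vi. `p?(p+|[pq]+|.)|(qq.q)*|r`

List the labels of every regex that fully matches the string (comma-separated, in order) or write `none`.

i → no match — must start with `r`
ii → match
iii → no match
iv → no match
v → no match — must end with `qqq`
vi → no match

ii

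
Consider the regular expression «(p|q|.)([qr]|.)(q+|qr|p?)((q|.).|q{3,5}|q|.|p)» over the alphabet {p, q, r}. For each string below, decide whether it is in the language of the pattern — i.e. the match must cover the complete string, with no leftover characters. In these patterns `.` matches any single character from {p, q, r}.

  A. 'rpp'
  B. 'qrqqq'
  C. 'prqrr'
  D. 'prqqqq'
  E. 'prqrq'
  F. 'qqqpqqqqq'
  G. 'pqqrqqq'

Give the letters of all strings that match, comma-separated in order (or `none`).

A, B, C, D, E, G

A → match
B → match
C → match
D → match
E → match
F → no match
G → match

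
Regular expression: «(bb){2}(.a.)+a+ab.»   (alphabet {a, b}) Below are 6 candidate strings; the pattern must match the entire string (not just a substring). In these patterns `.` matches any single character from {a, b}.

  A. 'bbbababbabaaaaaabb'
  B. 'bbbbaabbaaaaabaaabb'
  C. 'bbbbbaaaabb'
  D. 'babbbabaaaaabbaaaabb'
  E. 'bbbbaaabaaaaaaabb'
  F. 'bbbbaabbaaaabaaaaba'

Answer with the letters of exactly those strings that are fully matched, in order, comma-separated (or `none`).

A → no match
B → no match
C → match
D → no match — must start with 'bb'
E → match
F → match

C, E, F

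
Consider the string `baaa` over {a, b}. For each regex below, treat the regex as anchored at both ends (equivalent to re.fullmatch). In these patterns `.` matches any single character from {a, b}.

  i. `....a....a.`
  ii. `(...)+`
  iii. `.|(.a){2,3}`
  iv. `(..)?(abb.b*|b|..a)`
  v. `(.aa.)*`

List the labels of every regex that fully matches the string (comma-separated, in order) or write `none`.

iii, v

i → no match
ii → no match
iii → match
iv → no match
v → match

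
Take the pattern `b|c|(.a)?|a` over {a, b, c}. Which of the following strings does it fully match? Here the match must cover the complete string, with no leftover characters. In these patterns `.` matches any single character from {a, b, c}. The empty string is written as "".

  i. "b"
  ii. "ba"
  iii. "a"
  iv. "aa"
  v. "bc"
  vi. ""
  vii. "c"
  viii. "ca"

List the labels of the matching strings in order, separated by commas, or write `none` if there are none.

i, ii, iii, iv, vi, vii, viii

i → match
ii → match
iii → match
iv → match
v → no match
vi → match
vii → match
viii → match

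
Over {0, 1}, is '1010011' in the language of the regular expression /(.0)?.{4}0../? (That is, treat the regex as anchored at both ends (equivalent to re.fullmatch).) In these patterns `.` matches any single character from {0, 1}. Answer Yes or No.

Yes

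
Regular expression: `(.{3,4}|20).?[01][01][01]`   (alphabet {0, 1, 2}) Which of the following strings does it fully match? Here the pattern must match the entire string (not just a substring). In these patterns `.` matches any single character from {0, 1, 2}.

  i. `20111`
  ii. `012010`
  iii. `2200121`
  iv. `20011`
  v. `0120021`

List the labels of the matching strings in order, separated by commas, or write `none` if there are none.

i, ii, iv

i → match
ii → match
iii → no match
iv → match
v → no match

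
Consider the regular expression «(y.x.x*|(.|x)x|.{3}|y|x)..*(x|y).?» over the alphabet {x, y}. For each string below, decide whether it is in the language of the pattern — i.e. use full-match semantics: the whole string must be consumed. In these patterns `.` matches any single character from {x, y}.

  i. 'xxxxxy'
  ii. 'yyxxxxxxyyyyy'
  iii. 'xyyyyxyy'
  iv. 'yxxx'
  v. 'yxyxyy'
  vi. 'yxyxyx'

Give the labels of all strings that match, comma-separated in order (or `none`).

i, ii, iii, iv, v, vi

i → match
ii → match
iii → match
iv → match
v → match
vi → match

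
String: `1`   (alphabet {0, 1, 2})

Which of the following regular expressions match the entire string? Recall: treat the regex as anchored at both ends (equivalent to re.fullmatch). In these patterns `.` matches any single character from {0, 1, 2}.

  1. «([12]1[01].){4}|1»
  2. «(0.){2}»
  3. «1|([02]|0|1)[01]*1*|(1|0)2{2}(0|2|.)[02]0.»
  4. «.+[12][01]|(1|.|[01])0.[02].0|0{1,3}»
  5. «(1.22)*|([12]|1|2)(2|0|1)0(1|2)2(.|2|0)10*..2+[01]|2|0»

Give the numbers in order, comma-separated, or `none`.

1, 3

1 → match
2 → no match — must start with `0`
3 → match
4 → no match
5 → no match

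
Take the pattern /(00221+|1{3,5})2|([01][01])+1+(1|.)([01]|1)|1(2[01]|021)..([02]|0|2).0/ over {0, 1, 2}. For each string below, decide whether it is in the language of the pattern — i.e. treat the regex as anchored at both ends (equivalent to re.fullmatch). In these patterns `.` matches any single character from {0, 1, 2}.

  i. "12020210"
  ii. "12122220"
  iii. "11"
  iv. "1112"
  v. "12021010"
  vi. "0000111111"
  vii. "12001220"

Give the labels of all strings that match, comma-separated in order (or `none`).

i, ii, iv, v, vi, vii

i → match
ii → match
iii → no match
iv → match
v → match
vi → match
vii → match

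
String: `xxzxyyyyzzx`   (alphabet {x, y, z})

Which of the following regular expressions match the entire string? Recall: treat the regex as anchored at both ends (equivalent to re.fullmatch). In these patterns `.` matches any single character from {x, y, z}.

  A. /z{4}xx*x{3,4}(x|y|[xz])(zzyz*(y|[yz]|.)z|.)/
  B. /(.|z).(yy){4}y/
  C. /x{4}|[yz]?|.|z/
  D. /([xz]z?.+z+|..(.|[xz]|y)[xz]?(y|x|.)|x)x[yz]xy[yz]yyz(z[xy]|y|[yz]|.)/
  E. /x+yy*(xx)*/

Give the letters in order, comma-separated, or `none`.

D

A → no match — must start with `z`
B → no match — must end with `yyy`
C → no match
D → match
E → no match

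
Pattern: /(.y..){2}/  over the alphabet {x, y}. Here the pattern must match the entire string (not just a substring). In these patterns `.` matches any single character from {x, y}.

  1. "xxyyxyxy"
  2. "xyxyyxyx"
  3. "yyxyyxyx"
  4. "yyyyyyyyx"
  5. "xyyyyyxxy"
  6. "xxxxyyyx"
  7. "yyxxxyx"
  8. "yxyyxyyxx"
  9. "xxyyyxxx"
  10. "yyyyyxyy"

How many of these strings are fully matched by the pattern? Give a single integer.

0

1 → no match
2 → no match
3 → no match
4 → no match
5 → no match
6 → no match
7 → no match
8 → no match
9 → no match
10 → no match
Total matched: 0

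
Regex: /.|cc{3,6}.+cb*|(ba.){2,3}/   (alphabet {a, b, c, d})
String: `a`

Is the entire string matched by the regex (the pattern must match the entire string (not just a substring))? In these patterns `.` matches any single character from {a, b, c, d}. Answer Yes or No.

Yes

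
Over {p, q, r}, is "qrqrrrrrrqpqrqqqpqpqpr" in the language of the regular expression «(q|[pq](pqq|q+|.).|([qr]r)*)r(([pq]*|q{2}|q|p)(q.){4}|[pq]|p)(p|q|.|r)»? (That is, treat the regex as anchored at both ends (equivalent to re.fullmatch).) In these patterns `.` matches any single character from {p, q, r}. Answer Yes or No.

No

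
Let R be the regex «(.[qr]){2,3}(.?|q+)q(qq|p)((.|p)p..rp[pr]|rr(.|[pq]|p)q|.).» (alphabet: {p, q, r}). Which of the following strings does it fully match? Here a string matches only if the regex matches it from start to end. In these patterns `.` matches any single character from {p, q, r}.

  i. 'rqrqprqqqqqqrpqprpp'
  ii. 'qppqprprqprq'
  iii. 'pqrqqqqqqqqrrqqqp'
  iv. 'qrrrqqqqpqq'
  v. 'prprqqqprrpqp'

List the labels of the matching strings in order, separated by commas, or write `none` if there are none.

iv, v

i → no match
ii → no match
iii → no match
iv → match
v → match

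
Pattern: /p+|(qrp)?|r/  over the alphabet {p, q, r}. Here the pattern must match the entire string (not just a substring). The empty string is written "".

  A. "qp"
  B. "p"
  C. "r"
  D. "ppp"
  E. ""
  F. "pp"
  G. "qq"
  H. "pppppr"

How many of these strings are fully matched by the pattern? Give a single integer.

5

A → no match
B → match
C → match
D → match
E → match
F → match
G → no match
H → no match
Total matched: 5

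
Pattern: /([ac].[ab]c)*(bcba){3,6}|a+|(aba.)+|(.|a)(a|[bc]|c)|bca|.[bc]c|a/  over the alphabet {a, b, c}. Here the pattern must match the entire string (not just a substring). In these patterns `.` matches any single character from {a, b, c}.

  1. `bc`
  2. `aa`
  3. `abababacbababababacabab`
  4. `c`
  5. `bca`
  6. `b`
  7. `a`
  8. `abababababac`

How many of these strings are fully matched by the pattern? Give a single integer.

5

1 → match
2 → match
3 → no match
4 → no match
5 → match
6 → no match
7 → match
8 → match
Total matched: 5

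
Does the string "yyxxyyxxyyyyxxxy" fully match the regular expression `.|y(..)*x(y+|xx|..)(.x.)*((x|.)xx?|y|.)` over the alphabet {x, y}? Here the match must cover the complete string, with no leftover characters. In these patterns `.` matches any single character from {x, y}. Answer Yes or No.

Yes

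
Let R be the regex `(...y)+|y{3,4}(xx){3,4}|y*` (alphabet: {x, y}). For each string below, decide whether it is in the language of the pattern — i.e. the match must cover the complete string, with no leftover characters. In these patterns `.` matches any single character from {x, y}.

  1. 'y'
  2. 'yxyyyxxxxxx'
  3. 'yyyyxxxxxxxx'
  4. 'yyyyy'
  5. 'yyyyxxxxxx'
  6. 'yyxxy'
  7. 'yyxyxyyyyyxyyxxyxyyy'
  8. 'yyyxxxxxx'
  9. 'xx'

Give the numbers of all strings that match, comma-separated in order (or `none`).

1, 3, 4, 5, 7, 8

1 → match
2 → no match
3 → match
4 → match
5 → match
6 → no match
7 → match
8 → match
9 → no match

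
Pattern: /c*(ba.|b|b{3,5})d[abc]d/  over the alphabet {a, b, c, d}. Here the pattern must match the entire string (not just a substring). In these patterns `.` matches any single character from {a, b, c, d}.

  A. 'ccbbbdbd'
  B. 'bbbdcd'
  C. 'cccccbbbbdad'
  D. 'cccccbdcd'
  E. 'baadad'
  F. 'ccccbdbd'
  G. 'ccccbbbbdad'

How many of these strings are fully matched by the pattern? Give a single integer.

A → match
B → match
C → match
D → match
E → match
F → match
G → match
Total matched: 7

7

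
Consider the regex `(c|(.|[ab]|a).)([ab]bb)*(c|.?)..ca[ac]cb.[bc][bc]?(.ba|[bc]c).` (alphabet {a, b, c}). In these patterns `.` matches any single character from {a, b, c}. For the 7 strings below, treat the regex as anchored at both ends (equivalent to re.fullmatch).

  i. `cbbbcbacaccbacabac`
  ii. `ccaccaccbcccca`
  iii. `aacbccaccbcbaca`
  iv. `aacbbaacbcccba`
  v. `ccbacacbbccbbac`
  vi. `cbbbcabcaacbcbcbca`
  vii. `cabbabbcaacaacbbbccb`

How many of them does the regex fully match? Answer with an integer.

i → match
ii → match
iii → no match
iv → no match
v → no match
vi → match
vii → match
Total matched: 4

4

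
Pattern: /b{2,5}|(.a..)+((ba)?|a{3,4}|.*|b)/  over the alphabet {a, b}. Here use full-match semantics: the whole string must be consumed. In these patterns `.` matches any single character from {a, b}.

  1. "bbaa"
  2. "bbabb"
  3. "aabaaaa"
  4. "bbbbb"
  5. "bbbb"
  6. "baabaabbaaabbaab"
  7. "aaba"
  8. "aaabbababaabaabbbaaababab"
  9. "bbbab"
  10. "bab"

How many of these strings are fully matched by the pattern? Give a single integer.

1 → no match
2 → no match
3 → match
4 → match
5 → match
6 → match
7 → match
8 → match
9 → no match
10 → no match
Total matched: 6

6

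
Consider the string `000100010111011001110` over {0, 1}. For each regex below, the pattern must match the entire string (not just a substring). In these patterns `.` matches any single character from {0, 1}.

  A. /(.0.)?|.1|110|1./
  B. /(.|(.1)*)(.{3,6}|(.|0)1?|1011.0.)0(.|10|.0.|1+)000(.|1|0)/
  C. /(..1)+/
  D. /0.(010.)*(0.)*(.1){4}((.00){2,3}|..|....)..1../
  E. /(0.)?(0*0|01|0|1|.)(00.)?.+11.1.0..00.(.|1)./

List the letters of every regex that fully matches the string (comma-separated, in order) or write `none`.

D

A → no match
B → no match
C → no match — must end with `1`
D → match
E → no match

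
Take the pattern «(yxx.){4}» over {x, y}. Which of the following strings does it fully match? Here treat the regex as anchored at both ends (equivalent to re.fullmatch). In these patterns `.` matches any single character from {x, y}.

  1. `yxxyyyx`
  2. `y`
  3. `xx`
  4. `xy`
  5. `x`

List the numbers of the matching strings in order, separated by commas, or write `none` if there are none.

none

1 → no match
2 → no match — must start with `yxx`
3 → no match — must start with `yxx`
4 → no match — must start with `yxx`
5 → no match — must start with `yxx`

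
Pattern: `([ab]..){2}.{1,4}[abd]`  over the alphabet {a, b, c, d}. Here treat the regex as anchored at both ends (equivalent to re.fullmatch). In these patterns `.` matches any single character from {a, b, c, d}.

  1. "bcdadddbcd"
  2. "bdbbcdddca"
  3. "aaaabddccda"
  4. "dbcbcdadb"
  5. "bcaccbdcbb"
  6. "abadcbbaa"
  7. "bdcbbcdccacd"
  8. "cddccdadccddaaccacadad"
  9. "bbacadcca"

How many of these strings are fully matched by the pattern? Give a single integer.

1 → match
2 → match
3 → match
4 → no match
5 → no match
6 → no match
7 → no match
8 → no match
9 → no match
Total matched: 3

3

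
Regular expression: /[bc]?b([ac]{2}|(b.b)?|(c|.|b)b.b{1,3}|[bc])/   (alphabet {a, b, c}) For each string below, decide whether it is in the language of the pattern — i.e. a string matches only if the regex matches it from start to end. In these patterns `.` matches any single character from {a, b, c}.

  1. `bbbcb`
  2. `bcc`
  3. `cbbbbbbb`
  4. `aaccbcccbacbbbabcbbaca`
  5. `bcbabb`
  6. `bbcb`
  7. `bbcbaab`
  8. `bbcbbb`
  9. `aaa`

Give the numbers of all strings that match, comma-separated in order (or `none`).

1, 2, 3, 5, 6, 8

1. `bbbcb` → match
2. `bcc` → match
3. `cbbbbbbb` → match
4 → no match
5. `bcbabb` → match
6. `bbcb` → match
7. `bbcbaab` → no match
8. `bbcbbb` → match
9. `aaa` → no match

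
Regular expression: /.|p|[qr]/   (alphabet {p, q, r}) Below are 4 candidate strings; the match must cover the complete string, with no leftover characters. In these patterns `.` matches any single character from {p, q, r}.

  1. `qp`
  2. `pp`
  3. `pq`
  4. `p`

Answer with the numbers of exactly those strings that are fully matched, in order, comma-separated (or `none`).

4

1 → no match
2 → no match
3 → no match
4 → match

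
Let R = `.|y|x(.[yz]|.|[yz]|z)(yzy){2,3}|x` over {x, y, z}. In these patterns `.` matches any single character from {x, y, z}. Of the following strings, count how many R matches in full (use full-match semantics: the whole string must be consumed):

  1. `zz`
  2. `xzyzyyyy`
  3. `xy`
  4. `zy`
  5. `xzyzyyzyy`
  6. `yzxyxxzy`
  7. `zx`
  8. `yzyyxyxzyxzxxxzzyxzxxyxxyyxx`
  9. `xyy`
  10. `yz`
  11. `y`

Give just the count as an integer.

1

1 → no match
2 → no match
3 → no match
4 → no match
5 → no match
6 → no match
7 → no match
8 → no match
9 → no match
10 → no match
11 → match
Total matched: 1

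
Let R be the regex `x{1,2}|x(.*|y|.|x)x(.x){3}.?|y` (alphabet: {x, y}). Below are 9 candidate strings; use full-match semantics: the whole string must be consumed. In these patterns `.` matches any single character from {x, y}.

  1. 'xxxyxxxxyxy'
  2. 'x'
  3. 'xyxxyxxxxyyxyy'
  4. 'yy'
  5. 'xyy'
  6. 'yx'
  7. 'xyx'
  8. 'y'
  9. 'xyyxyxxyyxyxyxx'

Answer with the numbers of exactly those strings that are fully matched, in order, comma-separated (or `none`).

1 → no match
2 → match
3 → no match
4 → no match
5 → no match
6 → no match
7 → no match
8 → match
9 → no match

2, 8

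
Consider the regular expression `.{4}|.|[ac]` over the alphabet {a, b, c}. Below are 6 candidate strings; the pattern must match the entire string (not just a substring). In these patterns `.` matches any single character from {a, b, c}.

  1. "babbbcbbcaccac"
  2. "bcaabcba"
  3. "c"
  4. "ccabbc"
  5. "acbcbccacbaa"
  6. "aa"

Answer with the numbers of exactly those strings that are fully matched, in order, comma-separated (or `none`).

1 → no match
2 → no match
3 → match
4 → no match
5 → no match
6 → no match

3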